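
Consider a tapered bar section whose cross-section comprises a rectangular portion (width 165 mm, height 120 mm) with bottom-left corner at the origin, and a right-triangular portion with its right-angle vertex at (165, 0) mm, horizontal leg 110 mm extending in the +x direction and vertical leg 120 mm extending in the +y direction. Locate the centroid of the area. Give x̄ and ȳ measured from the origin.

x̄ = 112.29 mm, ȳ = 55.00 mm

rectangular portion: A = 165 × 120 = 19800.00, centroid at (82.50, 60.00).
triangular portion: A = ½·110·120 = 6600.00, centroid at (201.67, 40.00).
ΣA = 26400.00 mm², ΣAx̄ = 2964500.00 mm³, ΣAȳ = 1452000.00 mm³.
x̄ = 2964500.00/26400.00 = 112.29 mm; ȳ = 1452000.00/26400.00 = 55.00 mm.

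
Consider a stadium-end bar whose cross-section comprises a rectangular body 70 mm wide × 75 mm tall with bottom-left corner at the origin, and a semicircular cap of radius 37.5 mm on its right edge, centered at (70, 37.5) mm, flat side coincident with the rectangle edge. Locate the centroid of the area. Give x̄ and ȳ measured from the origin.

Part | A | x̄ᵢ | ȳᵢ | A·x̄ᵢ | A·ȳᵢ
rectangular body | 5250.00 | 35.00 | 37.50 | 183750.00 | 196875.00
semicircular end | 2208.93 | 85.92 | 37.50 | 189781.51 | 82834.96
Σ | 7458.93 |  |  | 373531.51 | 279709.96
x̄ = 373531.51 / 7458.93 = 50.08 mm
ȳ = 279709.96 / 7458.93 = 37.50 mm

x̄ = 50.08 mm, ȳ = 37.50 mm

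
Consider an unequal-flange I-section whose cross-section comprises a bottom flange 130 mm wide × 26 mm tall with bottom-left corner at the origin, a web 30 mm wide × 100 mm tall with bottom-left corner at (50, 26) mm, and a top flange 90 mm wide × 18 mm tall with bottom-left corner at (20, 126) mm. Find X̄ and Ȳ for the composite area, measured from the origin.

bottom flange: A = 130 × 26 = 3380.00, centroid at (65.00, 13.00).
web: A = 30 × 100 = 3000.00, centroid at (65.00, 76.00).
top flange: A = 90 × 18 = 1620.00, centroid at (65.00, 135.00).
ΣA = 8000.00 mm², ΣAX̄ = 520000.00 mm³, ΣAȲ = 490640.00 mm³.
X̄ = 520000.00/8000.00 = 65.00 mm; Ȳ = 490640.00/8000.00 = 61.33 mm.

X̄ = 65.00 mm, Ȳ = 61.33 mm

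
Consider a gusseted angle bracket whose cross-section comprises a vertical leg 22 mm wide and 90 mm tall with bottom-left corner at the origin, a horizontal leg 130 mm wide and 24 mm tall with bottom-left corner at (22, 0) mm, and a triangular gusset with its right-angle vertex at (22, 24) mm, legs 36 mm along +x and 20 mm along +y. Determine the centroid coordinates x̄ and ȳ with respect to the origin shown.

x̄ = 55.95 mm, ȳ = 25.20 mm

Part | A | x̄ᵢ | ȳᵢ | A·x̄ᵢ | A·ȳᵢ
vertical leg | 1980.00 | 11.00 | 45.00 | 21780.00 | 89100.00
horizontal leg | 3120.00 | 87.00 | 12.00 | 271440.00 | 37440.00
gusset | 360.00 | 34.00 | 30.67 | 12240.00 | 11040.00
Σ | 5460.00 |  |  | 305460.00 | 137580.00
x̄ = 305460.00 / 5460.00 = 55.95 mm
ȳ = 137580.00 / 5460.00 = 25.20 mm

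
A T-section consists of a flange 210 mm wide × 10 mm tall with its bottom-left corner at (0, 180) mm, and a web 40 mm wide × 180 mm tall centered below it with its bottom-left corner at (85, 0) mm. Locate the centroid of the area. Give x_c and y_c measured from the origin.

Part | A | x̄ᵢ | ȳᵢ | A·x̄ᵢ | A·ȳᵢ
web | 7200.00 | 105.00 | 90.00 | 756000.00 | 648000.00
flange | 2100.00 | 105.00 | 185.00 | 220500.00 | 388500.00
Σ | 9300.00 |  |  | 976500.00 | 1036500.00
x_c = 976500.00 / 9300.00 = 105.00 mm
y_c = 1036500.00 / 9300.00 = 111.45 mm

x_c = 105.00 mm, y_c = 111.45 mm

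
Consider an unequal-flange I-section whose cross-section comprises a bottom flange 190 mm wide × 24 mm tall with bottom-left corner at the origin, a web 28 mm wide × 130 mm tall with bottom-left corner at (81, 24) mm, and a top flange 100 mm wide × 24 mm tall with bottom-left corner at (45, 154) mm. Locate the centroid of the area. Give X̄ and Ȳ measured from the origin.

X̄ = 95.00 mm, Ȳ = 73.31 mm

bottom flange: A = 190 × 24 = 4560.00, centroid at (95.00, 12.00).
web: A = 28 × 130 = 3640.00, centroid at (95.00, 89.00).
top flange: A = 100 × 24 = 2400.00, centroid at (95.00, 166.00).
ΣA = 10600.00 mm²
ΣAX̄ = (4560.00)(95.00) + (3640.00)(95.00) + (2400.00)(95.00) = 1007000.00 mm³
ΣAȲ = (4560.00)(12.00) + (3640.00)(89.00) + (2400.00)(166.00) = 777080.00 mm³
X̄ = 1007000.00 / 10600.00 = 95.00 mm
Ȳ = 777080.00 / 10600.00 = 73.31 mm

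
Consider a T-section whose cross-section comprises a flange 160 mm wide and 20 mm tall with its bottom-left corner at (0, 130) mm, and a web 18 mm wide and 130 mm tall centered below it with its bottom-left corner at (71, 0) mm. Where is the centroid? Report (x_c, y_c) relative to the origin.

web: A = 18 × 130 = 2340.00, centroid at (80.00, 65.00).
flange: A = 160 × 20 = 3200.00, centroid at (80.00, 140.00).
ΣA = 5540.00 mm², ΣAx_c = 443200.00 mm³, ΣAy_c = 600100.00 mm³.
x_c = 443200.00/5540.00 = 80.00 mm; y_c = 600100.00/5540.00 = 108.32 mm.

x_c = 80.00 mm, y_c = 108.32 mm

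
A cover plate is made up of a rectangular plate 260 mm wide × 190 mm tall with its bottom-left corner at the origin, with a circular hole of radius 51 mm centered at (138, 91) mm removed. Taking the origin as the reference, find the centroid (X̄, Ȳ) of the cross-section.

X̄ = 128.41 mm, Ȳ = 95.79 mm

plate: A = 260 × 190 = 49400.00, centroid at (130.00, 95.00).
hole: A = −π·51² = -8171.28, centroid at (138.00, 91.00).
ΣA = 41228.72 mm², ΣAX̄ = 5294363.02 mm³, ΣAȲ = 3949413.29 mm³.
X̄ = 5294363.02/41228.72 = 128.41 mm; Ȳ = 3949413.29/41228.72 = 95.79 mm.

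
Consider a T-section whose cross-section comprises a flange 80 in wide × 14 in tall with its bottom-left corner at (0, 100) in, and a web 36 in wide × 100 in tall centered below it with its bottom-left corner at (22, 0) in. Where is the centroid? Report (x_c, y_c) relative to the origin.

web: A = 36 × 100 = 3600.00, centroid at (40.00, 50.00).
flange: A = 80 × 14 = 1120.00, centroid at (40.00, 107.00).
ΣA = 4720.00 in²
ΣAx_c = (3600.00)(40.00) + (1120.00)(40.00) = 188800.00 in³
ΣAy_c = (3600.00)(50.00) + (1120.00)(107.00) = 299840.00 in³
x_c = 188800.00 / 4720.00 = 40.00 in
y_c = 299840.00 / 4720.00 = 63.53 in

x_c = 40.00 in, y_c = 63.53 in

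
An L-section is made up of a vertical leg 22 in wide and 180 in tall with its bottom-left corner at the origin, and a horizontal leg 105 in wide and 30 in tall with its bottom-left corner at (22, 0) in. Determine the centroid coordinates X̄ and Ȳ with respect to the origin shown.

X̄ = 39.13 in, Ȳ = 56.77 in

vertical leg: A = 22 × 180 = 3960.00, centroid at (11.00, 90.00).
horizontal leg: A = 105 × 30 = 3150.00, centroid at (74.50, 15.00).
ΣA = 7110.00 in², ΣAX̄ = 278235.00 in³, ΣAȲ = 403650.00 in³.
X̄ = 278235.00/7110.00 = 39.13 in; Ȳ = 403650.00/7110.00 = 56.77 in.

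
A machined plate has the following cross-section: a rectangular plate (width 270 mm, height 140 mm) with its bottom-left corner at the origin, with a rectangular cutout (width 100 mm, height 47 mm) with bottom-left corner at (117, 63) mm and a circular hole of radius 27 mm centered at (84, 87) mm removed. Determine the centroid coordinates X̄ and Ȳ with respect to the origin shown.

X̄ = 133.91 mm, Ȳ = 66.22 mm

Part | A | x̄ᵢ | ȳᵢ | A·x̄ᵢ | A·ȳᵢ
plate | 37800.00 | 135.00 | 70.00 | 5103000.00 | 2646000.00
hole 1 | -4700.00 | 167.00 | 86.50 | -784900.00 | -406550.00
hole 2 | -2290.22 | 84.00 | 87.00 | -192378.57 | -199249.23
Σ | 30809.78 |  |  | 4125721.43 | 2040200.77
X̄ = 4125721.43 / 30809.78 = 133.91 mm
Ȳ = 2040200.77 / 30809.78 = 66.22 mm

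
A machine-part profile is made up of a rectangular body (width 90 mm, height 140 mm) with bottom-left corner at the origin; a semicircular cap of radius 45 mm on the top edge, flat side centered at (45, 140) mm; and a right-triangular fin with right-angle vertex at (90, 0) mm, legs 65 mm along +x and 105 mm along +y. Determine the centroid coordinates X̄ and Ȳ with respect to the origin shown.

X̄ = 56.85 mm, Ȳ = 78.54 mm

rectangular body: A = 90 × 140 = 12600.00, centroid at (45.00, 70.00).
semicircular top: A = ½π·45² = 3180.86, centroid at (45.00, 159.10).
triangular fin: A = ½·65·105 = 3412.50, centroid at (111.67, 35.00).
ΣA = 19193.36 mm², ΣAX̄ = 1091201.32 mm³, ΣAȲ = 1507508.26 mm³.
X̄ = 1091201.32/19193.36 = 56.85 mm; Ȳ = 1507508.26/19193.36 = 78.54 mm.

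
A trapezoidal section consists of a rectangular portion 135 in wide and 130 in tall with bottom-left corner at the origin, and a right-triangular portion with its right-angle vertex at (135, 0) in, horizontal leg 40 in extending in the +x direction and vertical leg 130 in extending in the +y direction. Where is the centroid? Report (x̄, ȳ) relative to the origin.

x̄ = 77.93 in, ȳ = 62.20 in

rectangular portion: A = 135 × 130 = 17550.00, centroid at (67.50, 65.00).
triangular portion: A = ½·40·130 = 2600.00, centroid at (148.33, 43.33).
ΣA = 20150.00 in², ΣAx̄ = 1570291.67 in³, ΣAȳ = 1253416.67 in³.
x̄ = 1570291.67/20150.00 = 77.93 in; ȳ = 1253416.67/20150.00 = 62.20 in.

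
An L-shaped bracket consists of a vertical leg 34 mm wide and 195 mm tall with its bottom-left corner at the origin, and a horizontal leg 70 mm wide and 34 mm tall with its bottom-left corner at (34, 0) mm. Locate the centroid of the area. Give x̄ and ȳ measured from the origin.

Part | A | x̄ᵢ | ȳᵢ | A·x̄ᵢ | A·ȳᵢ
vertical leg | 6630.00 | 17.00 | 97.50 | 112710.00 | 646425.00
horizontal leg | 2380.00 | 69.00 | 17.00 | 164220.00 | 40460.00
Σ | 9010.00 |  |  | 276930.00 | 686885.00
x̄ = 276930.00 / 9010.00 = 30.74 mm
ȳ = 686885.00 / 9010.00 = 76.24 mm

x̄ = 30.74 mm, ȳ = 76.24 mm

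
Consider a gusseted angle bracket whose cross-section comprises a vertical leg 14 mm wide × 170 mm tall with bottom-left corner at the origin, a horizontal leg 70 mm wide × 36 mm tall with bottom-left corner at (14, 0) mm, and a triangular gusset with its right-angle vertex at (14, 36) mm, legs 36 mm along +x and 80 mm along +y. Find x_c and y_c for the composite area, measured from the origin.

vertical leg: A = 14 × 170 = 2380.00, centroid at (7.00, 85.00).
horizontal leg: A = 70 × 36 = 2520.00, centroid at (49.00, 18.00).
gusset: A = ½·36·80 = 1440.00, centroid at (26.00, 62.67).
ΣA = 6340.00 mm²
ΣAx_c = (2380.00)(7.00) + (2520.00)(49.00) + (1440.00)(26.00) = 177580.00 mm³
ΣAy_c = (2380.00)(85.00) + (2520.00)(18.00) + (1440.00)(62.67) = 337900.00 mm³
x_c = 177580.00 / 6340.00 = 28.01 mm
y_c = 337900.00 / 6340.00 = 53.30 mm

x_c = 28.01 mm, y_c = 53.30 mm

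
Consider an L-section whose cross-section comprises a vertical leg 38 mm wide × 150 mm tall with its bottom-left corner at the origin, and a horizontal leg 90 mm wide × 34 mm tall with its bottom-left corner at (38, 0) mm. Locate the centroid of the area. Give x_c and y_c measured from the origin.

vertical leg: A = 38 × 150 = 5700.00, centroid at (19.00, 75.00).
horizontal leg: A = 90 × 34 = 3060.00, centroid at (83.00, 17.00).
ΣA = 8760.00 mm², ΣAx_c = 362280.00 mm³, ΣAy_c = 479520.00 mm³.
x_c = 362280.00/8760.00 = 41.36 mm; y_c = 479520.00/8760.00 = 54.74 mm.

x_c = 41.36 mm, y_c = 54.74 mm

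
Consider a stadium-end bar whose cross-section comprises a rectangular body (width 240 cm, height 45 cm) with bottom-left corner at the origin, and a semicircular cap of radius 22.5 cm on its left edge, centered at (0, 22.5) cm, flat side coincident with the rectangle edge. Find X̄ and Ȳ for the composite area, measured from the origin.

X̄ = 111.12 cm, Ȳ = 22.50 cm

rectangular body: A = 240 × 45 = 10800.00, centroid at (120.00, 22.50).
semicircular end: A = ½π·22.5² = 795.22, centroid at (-9.55, 22.50).
ΣA = 11595.22 cm²
ΣAX̄ = (10800.00)(120.00) + (795.22)(-9.55) = 1288406.25 cm³
ΣAȲ = (10800.00)(22.50) + (795.22)(22.50) = 260892.35 cm³
X̄ = 1288406.25 / 11595.22 = 111.12 cm
Ȳ = 260892.35 / 11595.22 = 22.50 cm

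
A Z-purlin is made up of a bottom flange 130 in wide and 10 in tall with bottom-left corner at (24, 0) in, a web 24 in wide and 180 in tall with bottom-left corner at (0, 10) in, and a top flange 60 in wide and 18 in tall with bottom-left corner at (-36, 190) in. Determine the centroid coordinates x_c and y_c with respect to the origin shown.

Part | A | x̄ᵢ | ȳᵢ | A·x̄ᵢ | A·ȳᵢ
bottom flange | 1300.00 | 89.00 | 5.00 | 115700.00 | 6500.00
web | 4320.00 | 12.00 | 100.00 | 51840.00 | 432000.00
top flange | 1080.00 | -6.00 | 199.00 | -6480.00 | 214920.00
Σ | 6700.00 |  |  | 161060.00 | 653420.00
x_c = 161060.00 / 6700.00 = 24.04 in
y_c = 653420.00 / 6700.00 = 97.53 in

x_c = 24.04 in, y_c = 97.53 in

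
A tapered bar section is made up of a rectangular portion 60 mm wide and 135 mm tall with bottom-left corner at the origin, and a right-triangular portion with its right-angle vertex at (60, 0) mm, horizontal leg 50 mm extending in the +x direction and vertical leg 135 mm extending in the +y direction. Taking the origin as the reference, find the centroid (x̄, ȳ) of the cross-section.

rectangular portion: A = 60 × 135 = 8100.00, centroid at (30.00, 67.50).
triangular portion: A = ½·50·135 = 3375.00, centroid at (76.67, 45.00).
ΣA = 11475.00 mm², ΣAx̄ = 501750.00 mm³, ΣAȳ = 698625.00 mm³.
x̄ = 501750.00/11475.00 = 43.73 mm; ȳ = 698625.00/11475.00 = 60.88 mm.

x̄ = 43.73 mm, ȳ = 60.88 mm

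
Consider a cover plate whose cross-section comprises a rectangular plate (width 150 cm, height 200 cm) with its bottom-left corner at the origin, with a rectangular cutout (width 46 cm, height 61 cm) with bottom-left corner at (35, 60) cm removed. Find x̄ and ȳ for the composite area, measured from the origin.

x̄ = 76.75 cm, ȳ = 100.98 cm

plate: A = 150 × 200 = 30000.00, centroid at (75.00, 100.00).
hole: A = −(46 × 61) = -2806.00, centroid at (58.00, 90.50).
ΣA = 27194.00 cm², ΣAx̄ = 2087252.00 cm³, ΣAȳ = 2746057.00 cm³.
x̄ = 2087252.00/27194.00 = 76.75 cm; ȳ = 2746057.00/27194.00 = 100.98 cm.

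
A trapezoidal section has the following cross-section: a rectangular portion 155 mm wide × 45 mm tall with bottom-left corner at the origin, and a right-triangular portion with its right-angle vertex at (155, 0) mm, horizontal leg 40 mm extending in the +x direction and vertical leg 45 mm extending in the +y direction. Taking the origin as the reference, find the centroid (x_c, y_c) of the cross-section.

x_c = 87.88 mm, y_c = 21.64 mm

rectangular portion: A = 155 × 45 = 6975.00, centroid at (77.50, 22.50).
triangular portion: A = ½·40·45 = 900.00, centroid at (168.33, 15.00).
ΣA = 7875.00 mm²
ΣAx_c = (6975.00)(77.50) + (900.00)(168.33) = 692062.50 mm³
ΣAy_c = (6975.00)(22.50) + (900.00)(15.00) = 170437.50 mm³
x_c = 692062.50 / 7875.00 = 87.88 mm
y_c = 170437.50 / 7875.00 = 21.64 mm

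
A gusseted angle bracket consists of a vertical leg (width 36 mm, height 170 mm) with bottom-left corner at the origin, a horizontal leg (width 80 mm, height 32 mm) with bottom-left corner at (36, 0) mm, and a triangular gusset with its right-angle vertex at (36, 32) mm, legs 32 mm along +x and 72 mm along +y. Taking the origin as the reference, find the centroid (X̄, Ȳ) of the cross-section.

vertical leg: A = 36 × 170 = 6120.00, centroid at (18.00, 85.00).
horizontal leg: A = 80 × 32 = 2560.00, centroid at (76.00, 16.00).
gusset: A = ½·32·72 = 1152.00, centroid at (46.67, 56.00).
ΣA = 9832.00 mm²
ΣAX̄ = (6120.00)(18.00) + (2560.00)(76.00) + (1152.00)(46.67) = 358480.00 mm³
ΣAȲ = (6120.00)(85.00) + (2560.00)(16.00) + (1152.00)(56.00) = 625672.00 mm³
X̄ = 358480.00 / 9832.00 = 36.46 mm
Ȳ = 625672.00 / 9832.00 = 63.64 mm

X̄ = 36.46 mm, Ȳ = 63.64 mm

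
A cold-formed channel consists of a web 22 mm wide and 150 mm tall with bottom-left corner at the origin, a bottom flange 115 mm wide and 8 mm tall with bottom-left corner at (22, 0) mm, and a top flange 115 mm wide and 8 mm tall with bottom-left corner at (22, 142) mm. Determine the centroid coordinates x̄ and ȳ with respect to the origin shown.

Part | A | x̄ᵢ | ȳᵢ | A·x̄ᵢ | A·ȳᵢ
web | 3300.00 | 11.00 | 75.00 | 36300.00 | 247500.00
bottom flange | 920.00 | 79.50 | 4.00 | 73140.00 | 3680.00
top flange | 920.00 | 79.50 | 146.00 | 73140.00 | 134320.00
Σ | 5140.00 |  |  | 182580.00 | 385500.00
x̄ = 182580.00 / 5140.00 = 35.52 mm
ȳ = 385500.00 / 5140.00 = 75.00 mm

x̄ = 35.52 mm, ȳ = 75.00 mm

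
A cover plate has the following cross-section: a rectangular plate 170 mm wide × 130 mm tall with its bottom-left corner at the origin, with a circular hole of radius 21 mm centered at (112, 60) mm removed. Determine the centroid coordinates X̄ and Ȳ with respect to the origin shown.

plate: A = 170 × 130 = 22100.00, centroid at (85.00, 65.00).
hole: A = −π·21² = -1385.44, centroid at (112.00, 60.00).
ΣA = 20714.56 mm²
ΣAX̄ = (22100.00)(85.00) + (-1385.44)(112.00) = 1723330.46 mm³
ΣAȲ = (22100.00)(65.00) + (-1385.44)(60.00) = 1353373.46 mm³
X̄ = 1723330.46 / 20714.56 = 83.19 mm
Ȳ = 1353373.46 / 20714.56 = 65.33 mm

X̄ = 83.19 mm, Ȳ = 65.33 mm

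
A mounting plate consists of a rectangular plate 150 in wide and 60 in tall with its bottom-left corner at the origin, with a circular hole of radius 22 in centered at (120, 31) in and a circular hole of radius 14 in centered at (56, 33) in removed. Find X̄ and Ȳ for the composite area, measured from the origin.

Part | A | x̄ᵢ | ȳᵢ | A·x̄ᵢ | A·ȳᵢ
plate | 9000.00 | 75.00 | 30.00 | 675000.00 | 270000.00
hole 1 | -1520.53 | 120.00 | 31.00 | -182463.70 | -47136.46
hole 2 | -615.75 | 56.00 | 33.00 | -34482.12 | -20319.82
Σ | 6863.72 |  |  | 458054.18 | 202543.72
X̄ = 458054.18 / 6863.72 = 66.74 in
Ȳ = 202543.72 / 6863.72 = 29.51 in

X̄ = 66.74 in, Ȳ = 29.51 in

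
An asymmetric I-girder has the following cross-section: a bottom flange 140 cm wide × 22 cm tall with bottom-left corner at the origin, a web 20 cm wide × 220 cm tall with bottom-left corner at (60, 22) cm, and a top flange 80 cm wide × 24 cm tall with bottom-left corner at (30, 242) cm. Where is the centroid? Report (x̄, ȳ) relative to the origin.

bottom flange: A = 140 × 22 = 3080.00, centroid at (70.00, 11.00).
web: A = 20 × 220 = 4400.00, centroid at (70.00, 132.00).
top flange: A = 80 × 24 = 1920.00, centroid at (70.00, 254.00).
ΣA = 9400.00 cm², ΣAx̄ = 658000.00 cm³, ΣAȳ = 1102360.00 cm³.
x̄ = 658000.00/9400.00 = 70.00 cm; ȳ = 1102360.00/9400.00 = 117.27 cm.

x̄ = 70.00 cm, ȳ = 117.27 cm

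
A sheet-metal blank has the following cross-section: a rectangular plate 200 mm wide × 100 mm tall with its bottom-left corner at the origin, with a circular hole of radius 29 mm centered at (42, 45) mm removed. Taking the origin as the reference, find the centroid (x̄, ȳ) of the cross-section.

Part | A | x̄ᵢ | ȳᵢ | A·x̄ᵢ | A·ȳᵢ
plate | 20000.00 | 100.00 | 50.00 | 2000000.00 | 1000000.00
hole | -2642.08 | 42.00 | 45.00 | -110967.34 | -118893.57
Σ | 17357.92 |  |  | 1889032.66 | 881106.43
x̄ = 1889032.66 / 17357.92 = 108.83 mm
ȳ = 881106.43 / 17357.92 = 50.76 mm

x̄ = 108.83 mm, ȳ = 50.76 mm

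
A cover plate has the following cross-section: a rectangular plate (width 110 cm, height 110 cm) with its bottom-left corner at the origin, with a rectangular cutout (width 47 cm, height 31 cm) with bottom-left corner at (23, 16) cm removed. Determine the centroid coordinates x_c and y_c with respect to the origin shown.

plate: A = 110 × 110 = 12100.00, centroid at (55.00, 55.00).
hole: A = −(47 × 31) = -1457.00, centroid at (46.50, 31.50).
ΣA = 10643.00 cm²
ΣAx_c = (12100.00)(55.00) + (-1457.00)(46.50) = 597749.50 cm³
ΣAy_c = (12100.00)(55.00) + (-1457.00)(31.50) = 619604.50 cm³
x_c = 597749.50 / 10643.00 = 56.16 cm
y_c = 619604.50 / 10643.00 = 58.22 cm

x_c = 56.16 cm, y_c = 58.22 cm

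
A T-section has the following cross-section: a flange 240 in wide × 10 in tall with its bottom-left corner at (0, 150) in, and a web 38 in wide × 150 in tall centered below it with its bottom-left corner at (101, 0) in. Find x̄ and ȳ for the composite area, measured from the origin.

x̄ = 120.00 in, ȳ = 98.70 in

web: A = 38 × 150 = 5700.00, centroid at (120.00, 75.00).
flange: A = 240 × 10 = 2400.00, centroid at (120.00, 155.00).
ΣA = 8100.00 in²
ΣAx̄ = (5700.00)(120.00) + (2400.00)(120.00) = 972000.00 in³
ΣAȳ = (5700.00)(75.00) + (2400.00)(155.00) = 799500.00 in³
x̄ = 972000.00 / 8100.00 = 120.00 in
ȳ = 799500.00 / 8100.00 = 98.70 in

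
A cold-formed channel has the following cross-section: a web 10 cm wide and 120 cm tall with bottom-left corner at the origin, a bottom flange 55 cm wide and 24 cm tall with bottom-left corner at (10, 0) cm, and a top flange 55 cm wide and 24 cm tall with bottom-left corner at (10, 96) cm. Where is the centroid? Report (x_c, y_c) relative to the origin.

x_c = 27.34 cm, y_c = 60.00 cm

web: A = 10 × 120 = 1200.00, centroid at (5.00, 60.00).
bottom flange: A = 55 × 24 = 1320.00, centroid at (37.50, 12.00).
top flange: A = 55 × 24 = 1320.00, centroid at (37.50, 108.00).
ΣA = 3840.00 cm²
ΣAx_c = (1200.00)(5.00) + (1320.00)(37.50) + (1320.00)(37.50) = 105000.00 cm³
ΣAy_c = (1200.00)(60.00) + (1320.00)(12.00) + (1320.00)(108.00) = 230400.00 cm³
x_c = 105000.00 / 3840.00 = 27.34 cm
y_c = 230400.00 / 3840.00 = 60.00 cm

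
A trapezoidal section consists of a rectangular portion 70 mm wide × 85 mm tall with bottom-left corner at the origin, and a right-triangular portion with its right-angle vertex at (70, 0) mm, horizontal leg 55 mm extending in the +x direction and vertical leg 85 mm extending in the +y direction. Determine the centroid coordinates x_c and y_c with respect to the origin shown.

rectangular portion: A = 70 × 85 = 5950.00, centroid at (35.00, 42.50).
triangular portion: A = ½·55·85 = 2337.50, centroid at (88.33, 28.33).
ΣA = 8287.50 mm², ΣAx_c = 414729.17 mm³, ΣAy_c = 319104.17 mm³.
x_c = 414729.17/8287.50 = 50.04 mm; y_c = 319104.17/8287.50 = 38.50 mm.

x_c = 50.04 mm, y_c = 38.50 mm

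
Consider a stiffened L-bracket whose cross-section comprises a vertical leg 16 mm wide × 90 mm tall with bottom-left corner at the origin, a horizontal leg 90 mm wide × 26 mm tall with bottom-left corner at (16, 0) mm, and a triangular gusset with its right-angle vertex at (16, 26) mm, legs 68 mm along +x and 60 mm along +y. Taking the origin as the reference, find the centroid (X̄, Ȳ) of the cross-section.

X̄ = 40.06 mm, Ȳ = 32.48 mm

Part | A | x̄ᵢ | ȳᵢ | A·x̄ᵢ | A·ȳᵢ
vertical leg | 1440.00 | 8.00 | 45.00 | 11520.00 | 64800.00
horizontal leg | 2340.00 | 61.00 | 13.00 | 142740.00 | 30420.00
gusset | 2040.00 | 38.67 | 46.00 | 78880.00 | 93840.00
Σ | 5820.00 |  |  | 233140.00 | 189060.00
X̄ = 233140.00 / 5820.00 = 40.06 mm
Ȳ = 189060.00 / 5820.00 = 32.48 mm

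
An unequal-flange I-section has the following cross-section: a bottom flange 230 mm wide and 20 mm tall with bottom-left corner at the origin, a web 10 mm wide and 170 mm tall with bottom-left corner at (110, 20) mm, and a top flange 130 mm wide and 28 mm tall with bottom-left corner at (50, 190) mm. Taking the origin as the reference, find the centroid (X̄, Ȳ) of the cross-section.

X̄ = 115.00 mm, Ȳ = 97.29 mm

bottom flange: A = 230 × 20 = 4600.00, centroid at (115.00, 10.00).
web: A = 10 × 170 = 1700.00, centroid at (115.00, 105.00).
top flange: A = 130 × 28 = 3640.00, centroid at (115.00, 204.00).
ΣA = 9940.00 mm², ΣAX̄ = 1143100.00 mm³, ΣAȲ = 967060.00 mm³.
X̄ = 1143100.00/9940.00 = 115.00 mm; Ȳ = 967060.00/9940.00 = 97.29 mm.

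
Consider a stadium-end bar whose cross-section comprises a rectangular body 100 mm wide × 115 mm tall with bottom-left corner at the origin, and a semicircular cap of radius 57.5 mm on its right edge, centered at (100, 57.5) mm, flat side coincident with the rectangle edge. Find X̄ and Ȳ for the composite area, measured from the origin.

X̄ = 73.15 mm, Ȳ = 57.50 mm

rectangular body: A = 100 × 115 = 11500.00, centroid at (50.00, 57.50).
semicircular end: A = ½π·57.5² = 5193.45, centroid at (124.40, 57.50).
ΣA = 16693.45 mm², ΣAX̄ = 1221084.12 mm³, ΣAȲ = 959873.11 mm³.
X̄ = 1221084.12/16693.45 = 73.15 mm; Ȳ = 959873.11/16693.45 = 57.50 mm.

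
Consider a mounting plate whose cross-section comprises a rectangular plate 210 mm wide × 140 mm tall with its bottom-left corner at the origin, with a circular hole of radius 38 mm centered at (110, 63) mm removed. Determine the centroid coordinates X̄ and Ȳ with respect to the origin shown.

X̄ = 104.09 mm, Ȳ = 71.28 mm

Part | A | x̄ᵢ | ȳᵢ | A·x̄ᵢ | A·ȳᵢ
plate | 29400.00 | 105.00 | 70.00 | 3087000.00 | 2058000.00
hole | -4536.46 | 110.00 | 63.00 | -499010.58 | -285796.97
Σ | 24863.54 |  |  | 2587989.42 | 1772203.03
X̄ = 2587989.42 / 24863.54 = 104.09 mm
Ȳ = 1772203.03 / 24863.54 = 71.28 mm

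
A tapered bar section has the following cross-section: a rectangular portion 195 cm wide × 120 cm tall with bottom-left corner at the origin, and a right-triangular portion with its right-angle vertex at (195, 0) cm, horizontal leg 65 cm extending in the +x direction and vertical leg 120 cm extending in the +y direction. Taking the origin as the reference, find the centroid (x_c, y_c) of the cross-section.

x_c = 114.52 cm, y_c = 57.14 cm

Part | A | x̄ᵢ | ȳᵢ | A·x̄ᵢ | A·ȳᵢ
rectangular portion | 23400.00 | 97.50 | 60.00 | 2281500.00 | 1404000.00
triangular portion | 3900.00 | 216.67 | 40.00 | 845000.00 | 156000.00
Σ | 27300.00 |  |  | 3126500.00 | 1560000.00
x_c = 3126500.00 / 27300.00 = 114.52 cm
y_c = 1560000.00 / 27300.00 = 57.14 cm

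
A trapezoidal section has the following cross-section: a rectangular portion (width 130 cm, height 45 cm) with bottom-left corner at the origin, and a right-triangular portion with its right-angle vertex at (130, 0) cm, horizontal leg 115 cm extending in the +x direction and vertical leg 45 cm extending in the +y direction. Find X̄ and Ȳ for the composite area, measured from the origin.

Part | A | x̄ᵢ | ȳᵢ | A·x̄ᵢ | A·ȳᵢ
rectangular portion | 5850.00 | 65.00 | 22.50 | 380250.00 | 131625.00
triangular portion | 2587.50 | 168.33 | 15.00 | 435562.50 | 38812.50
Σ | 8437.50 |  |  | 815812.50 | 170437.50
X̄ = 815812.50 / 8437.50 = 96.69 cm
Ȳ = 170437.50 / 8437.50 = 20.20 cm

X̄ = 96.69 cm, Ȳ = 20.20 cm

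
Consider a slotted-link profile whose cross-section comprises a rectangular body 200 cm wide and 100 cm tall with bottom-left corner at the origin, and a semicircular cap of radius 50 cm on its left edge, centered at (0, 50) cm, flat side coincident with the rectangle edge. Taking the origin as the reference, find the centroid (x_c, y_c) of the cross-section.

Part | A | x̄ᵢ | ȳᵢ | A·x̄ᵢ | A·ȳᵢ
rectangular body | 20000.00 | 100.00 | 50.00 | 2000000.00 | 1000000.00
semicircular end | 3926.99 | -21.22 | 50.00 | -83333.33 | 196349.54
Σ | 23926.99 |  |  | 1916666.67 | 1196349.54
x_c = 1916666.67 / 23926.99 = 80.10 cm
y_c = 1196349.54 / 23926.99 = 50.00 cm

x_c = 80.10 cm, y_c = 50.00 cm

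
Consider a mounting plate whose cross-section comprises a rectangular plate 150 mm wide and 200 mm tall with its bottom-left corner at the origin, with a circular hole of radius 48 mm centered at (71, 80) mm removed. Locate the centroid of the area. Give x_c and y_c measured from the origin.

plate: A = 150 × 200 = 30000.00, centroid at (75.00, 100.00).
hole: A = −π·48² = -7238.23, centroid at (71.00, 80.00).
ΣA = 22761.77 mm², ΣAx_c = 1736085.71 mm³, ΣAy_c = 2420941.64 mm³.
x_c = 1736085.71/22761.77 = 76.27 mm; y_c = 2420941.64/22761.77 = 106.36 mm.

x_c = 76.27 mm, y_c = 106.36 mm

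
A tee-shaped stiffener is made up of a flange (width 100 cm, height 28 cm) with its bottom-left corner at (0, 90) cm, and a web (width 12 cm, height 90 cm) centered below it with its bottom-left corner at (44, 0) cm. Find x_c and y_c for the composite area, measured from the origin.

web: A = 12 × 90 = 1080.00, centroid at (50.00, 45.00).
flange: A = 100 × 28 = 2800.00, centroid at (50.00, 104.00).
ΣA = 3880.00 cm²
ΣAx_c = (1080.00)(50.00) + (2800.00)(50.00) = 194000.00 cm³
ΣAy_c = (1080.00)(45.00) + (2800.00)(104.00) = 339800.00 cm³
x_c = 194000.00 / 3880.00 = 50.00 cm
y_c = 339800.00 / 3880.00 = 87.58 cm

x_c = 50.00 cm, y_c = 87.58 cm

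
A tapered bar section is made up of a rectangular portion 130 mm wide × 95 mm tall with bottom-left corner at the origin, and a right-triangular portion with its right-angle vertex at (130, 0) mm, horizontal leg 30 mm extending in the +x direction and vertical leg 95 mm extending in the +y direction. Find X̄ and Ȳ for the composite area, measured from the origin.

X̄ = 72.76 mm, Ȳ = 45.86 mm

rectangular portion: A = 130 × 95 = 12350.00, centroid at (65.00, 47.50).
triangular portion: A = ½·30·95 = 1425.00, centroid at (140.00, 31.67).
ΣA = 13775.00 mm², ΣAX̄ = 1002250.00 mm³, ΣAȲ = 631750.00 mm³.
X̄ = 1002250.00/13775.00 = 72.76 mm; Ȳ = 631750.00/13775.00 = 45.86 mm.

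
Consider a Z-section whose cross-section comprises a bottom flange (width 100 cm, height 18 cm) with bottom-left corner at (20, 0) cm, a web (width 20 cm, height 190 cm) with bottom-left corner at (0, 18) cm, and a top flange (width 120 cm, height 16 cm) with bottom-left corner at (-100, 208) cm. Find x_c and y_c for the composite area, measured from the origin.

x_c = 11.60 cm, y_c = 114.40 cm

bottom flange: A = 100 × 18 = 1800.00, centroid at (70.00, 9.00).
web: A = 20 × 190 = 3800.00, centroid at (10.00, 113.00).
top flange: A = 120 × 16 = 1920.00, centroid at (-40.00, 216.00).
ΣA = 7520.00 cm²
ΣAx_c = (1800.00)(70.00) + (3800.00)(10.00) + (1920.00)(-40.00) = 87200.00 cm³
ΣAy_c = (1800.00)(9.00) + (3800.00)(113.00) + (1920.00)(216.00) = 860320.00 cm³
x_c = 87200.00 / 7520.00 = 11.60 cm
y_c = 860320.00 / 7520.00 = 114.40 cm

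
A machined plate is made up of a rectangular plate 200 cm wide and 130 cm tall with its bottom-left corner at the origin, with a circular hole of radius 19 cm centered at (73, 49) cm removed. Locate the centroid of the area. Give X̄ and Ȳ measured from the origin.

X̄ = 101.23 cm, Ȳ = 65.73 cm

Part | A | x̄ᵢ | ȳᵢ | A·x̄ᵢ | A·ȳᵢ
plate | 26000.00 | 100.00 | 65.00 | 2600000.00 | 1690000.00
hole | -1134.11 | 73.00 | 49.00 | -82790.39 | -55571.63
Σ | 24865.89 |  |  | 2517209.61 | 1634428.37
X̄ = 2517209.61 / 24865.89 = 101.23 cm
Ȳ = 1634428.37 / 24865.89 = 65.73 cm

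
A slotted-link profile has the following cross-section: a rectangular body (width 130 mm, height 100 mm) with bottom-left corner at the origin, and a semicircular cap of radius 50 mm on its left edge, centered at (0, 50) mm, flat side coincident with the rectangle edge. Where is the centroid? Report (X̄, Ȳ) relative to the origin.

X̄ = 45.00 mm, Ȳ = 50.00 mm

rectangular body: A = 130 × 100 = 13000.00, centroid at (65.00, 50.00).
semicircular end: A = ½π·50² = 3926.99, centroid at (-21.22, 50.00).
ΣA = 16926.99 mm²
ΣAX̄ = (13000.00)(65.00) + (3926.99)(-21.22) = 761666.67 mm³
ΣAȲ = (13000.00)(50.00) + (3926.99)(50.00) = 846349.54 mm³
X̄ = 761666.67 / 16926.99 = 45.00 mm
Ȳ = 846349.54 / 16926.99 = 50.00 mm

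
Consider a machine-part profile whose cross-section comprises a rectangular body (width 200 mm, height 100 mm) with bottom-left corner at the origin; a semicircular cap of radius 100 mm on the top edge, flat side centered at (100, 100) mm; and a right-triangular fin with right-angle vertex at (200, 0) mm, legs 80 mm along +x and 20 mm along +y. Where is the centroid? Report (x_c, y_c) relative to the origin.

Part | A | x̄ᵢ | ȳᵢ | A·x̄ᵢ | A·ȳᵢ
rectangular body | 20000.00 | 100.00 | 50.00 | 2000000.00 | 1000000.00
semicircular top | 15707.96 | 100.00 | 142.44 | 1570796.33 | 2237462.99
triangular fin | 800.00 | 226.67 | 6.67 | 181333.33 | 5333.33
Σ | 36507.96 |  |  | 3752129.66 | 3242796.33
x_c = 3752129.66 / 36507.96 = 102.78 mm
y_c = 3242796.33 / 36507.96 = 88.82 mm

x_c = 102.78 mm, y_c = 88.82 mm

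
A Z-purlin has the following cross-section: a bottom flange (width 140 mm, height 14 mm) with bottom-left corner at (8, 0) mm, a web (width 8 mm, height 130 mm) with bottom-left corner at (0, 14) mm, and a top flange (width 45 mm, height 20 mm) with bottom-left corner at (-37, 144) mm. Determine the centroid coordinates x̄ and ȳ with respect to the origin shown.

x̄ = 36.92 mm, ȳ = 60.12 mm

bottom flange: A = 140 × 14 = 1960.00, centroid at (78.00, 7.00).
web: A = 8 × 130 = 1040.00, centroid at (4.00, 79.00).
top flange: A = 45 × 20 = 900.00, centroid at (-14.50, 154.00).
ΣA = 3900.00 mm²
ΣAx̄ = (1960.00)(78.00) + (1040.00)(4.00) + (900.00)(-14.50) = 143990.00 mm³
ΣAȳ = (1960.00)(7.00) + (1040.00)(79.00) + (900.00)(154.00) = 234480.00 mm³
x̄ = 143990.00 / 3900.00 = 36.92 mm
ȳ = 234480.00 / 3900.00 = 60.12 mm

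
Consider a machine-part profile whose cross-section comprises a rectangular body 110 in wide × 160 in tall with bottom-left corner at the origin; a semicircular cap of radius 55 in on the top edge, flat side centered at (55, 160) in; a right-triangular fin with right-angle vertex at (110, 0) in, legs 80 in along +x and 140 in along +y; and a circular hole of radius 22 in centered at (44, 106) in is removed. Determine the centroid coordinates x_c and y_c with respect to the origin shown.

x_c = 72.94 in, y_c = 90.02 in

rectangular body: A = 110 × 160 = 17600.00, centroid at (55.00, 80.00).
semicircular top: A = ½π·55² = 4751.66, centroid at (55.00, 183.34).
triangular fin: A = ½·80·140 = 5600.00, centroid at (136.67, 46.67).
hole: A = −π·22² = -1520.53, centroid at (44.00, 106.00).
ΣA = 26431.13 in²
ΣAx_c = (17600.00)(55.00) + (4751.66)(55.00) + (5600.00)(136.67) + (-1520.53)(44.00) = 1927771.22 in³
ΣAy_c = (17600.00)(80.00) + (4751.66)(183.34) + (5600.00)(46.67) + (-1520.53)(106.00) = 2379339.15 in³
x_c = 1927771.22 / 26431.13 = 72.94 in
y_c = 2379339.15 / 26431.13 = 90.02 in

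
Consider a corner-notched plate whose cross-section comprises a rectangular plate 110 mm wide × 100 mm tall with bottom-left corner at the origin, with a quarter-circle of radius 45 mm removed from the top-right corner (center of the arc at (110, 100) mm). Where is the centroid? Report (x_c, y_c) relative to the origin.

plate: A = 110 × 100 = 11000.00, centroid at (55.00, 50.00).
removed quarter-circle: A = −¼π·45² = -1590.43, centroid at (90.90, 80.90).
ΣA = 9409.57 mm²
ΣAx_c = (11000.00)(55.00) + (-1590.43)(90.90) = 460427.56 mm³
ΣAy_c = (11000.00)(50.00) + (-1590.43)(80.90) = 421331.87 mm³
x_c = 460427.56 / 9409.57 = 48.93 mm
y_c = 421331.87 / 9409.57 = 44.78 mm

x_c = 48.93 mm, y_c = 44.78 mm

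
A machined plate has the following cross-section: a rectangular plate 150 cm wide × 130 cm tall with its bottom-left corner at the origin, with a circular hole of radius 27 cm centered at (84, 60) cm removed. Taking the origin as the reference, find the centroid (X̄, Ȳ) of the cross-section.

plate: A = 150 × 130 = 19500.00, centroid at (75.00, 65.00).
hole: A = −π·27² = -2290.22, centroid at (84.00, 60.00).
ΣA = 17209.78 cm²
ΣAX̄ = (19500.00)(75.00) + (-2290.22)(84.00) = 1270121.43 cm³
ΣAȲ = (19500.00)(65.00) + (-2290.22)(60.00) = 1130086.74 cm³
X̄ = 1270121.43 / 17209.78 = 73.80 cm
Ȳ = 1130086.74 / 17209.78 = 65.67 cm

X̄ = 73.80 cm, Ȳ = 65.67 cm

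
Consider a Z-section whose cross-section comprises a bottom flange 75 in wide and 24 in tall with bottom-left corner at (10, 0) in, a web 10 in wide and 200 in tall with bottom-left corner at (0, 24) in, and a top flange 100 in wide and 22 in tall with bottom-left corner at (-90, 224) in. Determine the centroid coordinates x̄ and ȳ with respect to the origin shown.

x̄ = 1.25 in, ȳ = 131.10 in

Part | A | x̄ᵢ | ȳᵢ | A·x̄ᵢ | A·ȳᵢ
bottom flange | 1800.00 | 47.50 | 12.00 | 85500.00 | 21600.00
web | 2000.00 | 5.00 | 124.00 | 10000.00 | 248000.00
top flange | 2200.00 | -40.00 | 235.00 | -88000.00 | 517000.00
Σ | 6000.00 |  |  | 7500.00 | 786600.00
x̄ = 7500.00 / 6000.00 = 1.25 in
ȳ = 786600.00 / 6000.00 = 131.10 in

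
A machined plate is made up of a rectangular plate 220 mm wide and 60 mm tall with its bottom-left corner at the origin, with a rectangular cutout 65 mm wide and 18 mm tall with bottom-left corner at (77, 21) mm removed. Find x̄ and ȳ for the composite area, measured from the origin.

Part | A | x̄ᵢ | ȳᵢ | A·x̄ᵢ | A·ȳᵢ
plate | 13200.00 | 110.00 | 30.00 | 1452000.00 | 396000.00
hole | -1170.00 | 109.50 | 30.00 | -128115.00 | -35100.00
Σ | 12030.00 |  |  | 1323885.00 | 360900.00
x̄ = 1323885.00 / 12030.00 = 110.05 mm
ȳ = 360900.00 / 12030.00 = 30.00 mm

x̄ = 110.05 mm, ȳ = 30.00 mm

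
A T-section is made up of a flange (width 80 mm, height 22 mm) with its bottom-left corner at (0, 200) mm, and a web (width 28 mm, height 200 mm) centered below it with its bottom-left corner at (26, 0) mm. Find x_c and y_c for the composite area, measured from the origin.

web: A = 28 × 200 = 5600.00, centroid at (40.00, 100.00).
flange: A = 80 × 22 = 1760.00, centroid at (40.00, 211.00).
ΣA = 7360.00 mm², ΣAx_c = 294400.00 mm³, ΣAy_c = 931360.00 mm³.
x_c = 294400.00/7360.00 = 40.00 mm; y_c = 931360.00/7360.00 = 126.54 mm.

x_c = 40.00 mm, y_c = 126.54 mm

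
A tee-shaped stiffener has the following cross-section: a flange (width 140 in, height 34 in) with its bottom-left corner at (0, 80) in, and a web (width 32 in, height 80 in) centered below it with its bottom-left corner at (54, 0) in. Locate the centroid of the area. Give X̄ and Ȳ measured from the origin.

X̄ = 70.00 in, Ȳ = 77.07 in

web: A = 32 × 80 = 2560.00, centroid at (70.00, 40.00).
flange: A = 140 × 34 = 4760.00, centroid at (70.00, 97.00).
ΣA = 7320.00 in²
ΣAX̄ = (2560.00)(70.00) + (4760.00)(70.00) = 512400.00 in³
ΣAȲ = (2560.00)(40.00) + (4760.00)(97.00) = 564120.00 in³
X̄ = 512400.00 / 7320.00 = 70.00 in
Ȳ = 564120.00 / 7320.00 = 77.07 in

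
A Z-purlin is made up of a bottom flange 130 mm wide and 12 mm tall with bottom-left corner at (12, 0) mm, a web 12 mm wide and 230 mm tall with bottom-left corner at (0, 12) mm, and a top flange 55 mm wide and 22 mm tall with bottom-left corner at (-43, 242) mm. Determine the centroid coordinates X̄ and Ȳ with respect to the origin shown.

X̄ = 21.32 mm, Ȳ = 120.44 mm

bottom flange: A = 130 × 12 = 1560.00, centroid at (77.00, 6.00).
web: A = 12 × 230 = 2760.00, centroid at (6.00, 127.00).
top flange: A = 55 × 22 = 1210.00, centroid at (-15.50, 253.00).
ΣA = 5530.00 mm², ΣAX̄ = 117925.00 mm³, ΣAȲ = 666010.00 mm³.
X̄ = 117925.00/5530.00 = 21.32 mm; Ȳ = 666010.00/5530.00 = 120.44 mm.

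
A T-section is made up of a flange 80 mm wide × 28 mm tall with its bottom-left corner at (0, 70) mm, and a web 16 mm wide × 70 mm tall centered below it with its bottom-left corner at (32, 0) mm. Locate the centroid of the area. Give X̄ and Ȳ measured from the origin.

web: A = 16 × 70 = 1120.00, centroid at (40.00, 35.00).
flange: A = 80 × 28 = 2240.00, centroid at (40.00, 84.00).
ΣA = 3360.00 mm², ΣAX̄ = 134400.00 mm³, ΣAȲ = 227360.00 mm³.
X̄ = 134400.00/3360.00 = 40.00 mm; Ȳ = 227360.00/3360.00 = 67.67 mm.

X̄ = 40.00 mm, Ȳ = 67.67 mm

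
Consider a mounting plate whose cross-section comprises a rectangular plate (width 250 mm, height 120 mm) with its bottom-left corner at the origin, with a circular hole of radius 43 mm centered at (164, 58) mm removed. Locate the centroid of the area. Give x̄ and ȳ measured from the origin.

x̄ = 115.64 mm, ȳ = 60.48 mm

plate: A = 250 × 120 = 30000.00, centroid at (125.00, 60.00).
hole: A = −π·43² = -5808.80, centroid at (164.00, 58.00).
ΣA = 24191.20 mm², ΣAx̄ = 2797356.01 mm³, ΣAȳ = 1463089.32 mm³.
x̄ = 2797356.01/24191.20 = 115.64 mm; ȳ = 1463089.32/24191.20 = 60.48 mm.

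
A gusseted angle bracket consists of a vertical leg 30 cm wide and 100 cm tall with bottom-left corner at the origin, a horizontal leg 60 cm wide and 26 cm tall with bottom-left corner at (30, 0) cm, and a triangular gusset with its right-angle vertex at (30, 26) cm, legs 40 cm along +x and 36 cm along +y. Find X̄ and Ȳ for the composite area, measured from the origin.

X̄ = 32.16 cm, Ȳ = 37.43 cm

vertical leg: A = 30 × 100 = 3000.00, centroid at (15.00, 50.00).
horizontal leg: A = 60 × 26 = 1560.00, centroid at (60.00, 13.00).
gusset: A = ½·40·36 = 720.00, centroid at (43.33, 38.00).
ΣA = 5280.00 cm²
ΣAX̄ = (3000.00)(15.00) + (1560.00)(60.00) + (720.00)(43.33) = 169800.00 cm³
ΣAȲ = (3000.00)(50.00) + (1560.00)(13.00) + (720.00)(38.00) = 197640.00 cm³
X̄ = 169800.00 / 5280.00 = 32.16 cm
Ȳ = 197640.00 / 5280.00 = 37.43 cm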